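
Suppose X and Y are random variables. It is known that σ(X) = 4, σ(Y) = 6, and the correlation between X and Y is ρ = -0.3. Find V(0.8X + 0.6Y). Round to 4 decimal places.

16.2880

V(X) = (4)² = 16;  V(Y) = (6)² = 36
Cov(X,Y) = ρ·σ(X)·σ(Y) = -0.3·4·6 = -7.2
V(0.8X + 0.6Y) = (0.8)²·V(X) + (0.6)²·V(Y) + 2·(0.8)·(0.6)·Cov(X,Y)
= 0.64·16 + 0.36·36 + 0.96·-7.2 = 16.288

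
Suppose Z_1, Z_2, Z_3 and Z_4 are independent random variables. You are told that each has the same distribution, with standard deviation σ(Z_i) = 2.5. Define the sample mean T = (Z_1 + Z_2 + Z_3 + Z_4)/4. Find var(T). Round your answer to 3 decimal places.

var(Z_i) = (2.5)² = 6.25
By independence, var(T) = (0.25)²var(Z_1) + (0.25)²var(Z_2) + (0.25)²var(Z_3) + (0.25)²var(Z_4)
= (0.25)²·6.25 + (0.25)²·6.25 + (0.25)²·6.25 + (0.25)²·6.25 = 1.5625

1.563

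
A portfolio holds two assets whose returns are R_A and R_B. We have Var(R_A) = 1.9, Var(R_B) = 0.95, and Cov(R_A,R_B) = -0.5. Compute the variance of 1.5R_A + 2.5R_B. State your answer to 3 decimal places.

Var(1.5R_A + 2.5R_B) = (1.5)²·Var(R_A) + (2.5)²·Var(R_B) + 2·(1.5)·(2.5)·Cov(R_A,R_B)
= 2.25·1.9 + 6.25·0.95 + 7.5·-0.5 = 6.4625

6.463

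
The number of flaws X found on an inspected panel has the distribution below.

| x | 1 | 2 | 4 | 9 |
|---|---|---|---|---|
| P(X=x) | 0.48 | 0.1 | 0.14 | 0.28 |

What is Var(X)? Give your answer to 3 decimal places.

11.662

E[X] = (1)(0.48) + (2)(0.1) + (4)(0.14) + (9)(0.28) = 3.76
E[X²] = (1)²(0.48) + (2)²(0.1) + (4)²(0.14) + (9)²(0.28) = 25.8
Var(X) = E[X²] − (E[X])² = 25.8 − (3.76)² = 11.6624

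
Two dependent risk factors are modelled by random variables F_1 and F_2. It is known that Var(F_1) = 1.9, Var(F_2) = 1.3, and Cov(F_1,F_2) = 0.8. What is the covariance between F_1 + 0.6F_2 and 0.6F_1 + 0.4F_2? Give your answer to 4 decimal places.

Cov(F_1 + 0.6F_2, 0.6F_1 + 0.4F_2) = (1)(0.6)Var(F_1) + (0.6)(0.4)Var(F_2) + [(1)(0.4) + (0.6)(0.6)]Cov(F_1,F_2)
= 0.6·1.9 + 0.24·1.3 + 0.76·0.8 = 2.06

2.0600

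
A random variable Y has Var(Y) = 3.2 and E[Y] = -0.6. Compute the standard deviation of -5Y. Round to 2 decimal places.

Var(-5Y) = (-5)²·3.2 = 80
SD(-5Y) = √80 ≈ 8.94

8.94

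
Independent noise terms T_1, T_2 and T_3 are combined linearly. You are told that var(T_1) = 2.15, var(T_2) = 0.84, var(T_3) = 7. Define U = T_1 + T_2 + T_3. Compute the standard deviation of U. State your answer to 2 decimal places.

3.16

By independence, var(U) = (1)²var(T_1) + (1)²var(T_2) + (1)²var(T_3)
= (1)²·2.15 + (1)²·0.84 + (1)²·7 = 9.99
SD(U) = √9.99 ≈ 3.16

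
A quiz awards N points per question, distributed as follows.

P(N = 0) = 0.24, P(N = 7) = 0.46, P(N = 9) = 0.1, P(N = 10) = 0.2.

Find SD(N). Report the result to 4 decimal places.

3.6312

E[N] = (0)(0.24) + (7)(0.46) + (9)(0.1) + (10)(0.2) = 6.12
E[N²] = (0)²(0.24) + (7)²(0.46) + (9)²(0.1) + (10)²(0.2) = 50.64
V(N) = E[N²] − (E[N])² = 50.64 − (6.12)² = 13.1856
SD(N) = √13.1856 ≈ 3.6312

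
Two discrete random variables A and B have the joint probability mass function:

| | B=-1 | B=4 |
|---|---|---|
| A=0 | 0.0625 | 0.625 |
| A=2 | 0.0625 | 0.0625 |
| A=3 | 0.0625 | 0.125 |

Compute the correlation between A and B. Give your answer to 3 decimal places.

E[A] = 0.8125,  E[B] = 3.0625
E[AB] = 1.6875
Cov(A,B) = E[AB] − E[A]E[B] = 1.6875 − (0.8125)(3.0625) = -0.80078125
Var(A) = 1.52734375,  Var(B) = 3.80859375
ρ = -0.80078125 / √(1.52734375·3.80859375) ≈ -0.332

-0.332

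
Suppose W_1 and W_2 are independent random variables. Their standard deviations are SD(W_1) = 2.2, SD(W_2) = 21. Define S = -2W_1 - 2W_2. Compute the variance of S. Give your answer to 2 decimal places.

var(W_1) = 4.84, var(W_2) = 441
By independence, var(S) = (-2)²var(W_1) + (-2)²var(W_2)
= (-2)²·4.84 + (-2)²·441 = 1783.36

1783.36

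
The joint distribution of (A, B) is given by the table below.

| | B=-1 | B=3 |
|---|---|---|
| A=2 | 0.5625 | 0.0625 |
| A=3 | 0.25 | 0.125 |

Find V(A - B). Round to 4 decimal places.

E[A] = 2.375,  E[B] = -0.25,  E[AB] = -0.375
V(A) = 5.875 − (2.375)² = 0.234375;  V(B) = 2.5 − (-0.25)² = 2.4375
Cov(A,B) = -0.375 − (2.375)(-0.25) = 0.21875
V(A - B) = (1)²·0.234375 + (-1)²·2.4375 + 2·(1)·(-1)·0.21875 = 2.234375

2.2344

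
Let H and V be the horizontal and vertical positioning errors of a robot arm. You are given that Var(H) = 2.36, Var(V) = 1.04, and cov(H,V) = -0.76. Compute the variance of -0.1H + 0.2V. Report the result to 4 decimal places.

0.0956

Var(-0.1H + 0.2V) = (-0.1)²·Var(H) + (0.2)²·Var(V) + 2·(-0.1)·(0.2)·cov(H,V)
= 0.01·2.36 + 0.04·1.04 + -0.04·-0.76 = 0.0956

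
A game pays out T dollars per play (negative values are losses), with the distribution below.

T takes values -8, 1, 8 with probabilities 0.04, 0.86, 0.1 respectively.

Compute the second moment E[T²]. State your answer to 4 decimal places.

E[T²] = (-8)²(0.04) + (1)²(0.86) + (8)²(0.1) = 9.82

9.8200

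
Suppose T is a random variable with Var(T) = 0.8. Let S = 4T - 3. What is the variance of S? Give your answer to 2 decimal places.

12.80

Var(4T - 3) = (4)²·Var(T) = 16·0.8 = 12.8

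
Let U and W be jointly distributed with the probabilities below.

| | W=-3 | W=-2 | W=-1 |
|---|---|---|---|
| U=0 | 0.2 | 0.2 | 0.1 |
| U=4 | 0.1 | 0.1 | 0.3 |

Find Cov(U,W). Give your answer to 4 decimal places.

0.6000

E[U] = 2,  E[W] = -1.9
E[UW] = -3.2
Cov(U,W) = E[UW] − E[U]E[W] = -3.2 − (2)(-1.9) = 0.6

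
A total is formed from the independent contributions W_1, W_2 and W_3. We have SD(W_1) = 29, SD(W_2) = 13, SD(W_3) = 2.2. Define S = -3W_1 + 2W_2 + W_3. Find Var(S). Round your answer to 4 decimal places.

8249.8400

Var(W_1) = 841, Var(W_2) = 169, Var(W_3) = 4.84
By independence, Var(S) = (-3)²Var(W_1) + (2)²Var(W_2) + (1)²Var(W_3)
= (-3)²·841 + (2)²·169 + (1)²·4.84 = 8249.84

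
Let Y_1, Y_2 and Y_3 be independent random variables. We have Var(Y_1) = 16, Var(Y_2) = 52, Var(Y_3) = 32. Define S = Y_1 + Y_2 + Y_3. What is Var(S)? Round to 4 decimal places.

100.0000

By independence, Var(S) = (1)²Var(Y_1) + (1)²Var(Y_2) + (1)²Var(Y_3)
= (1)²·16 + (1)²·52 + (1)²·32 = 100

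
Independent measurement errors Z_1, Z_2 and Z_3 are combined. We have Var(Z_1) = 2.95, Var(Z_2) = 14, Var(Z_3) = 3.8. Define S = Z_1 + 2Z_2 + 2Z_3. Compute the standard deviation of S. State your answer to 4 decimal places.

8.6110

By independence, Var(S) = (1)²Var(Z_1) + (2)²Var(Z_2) + (2)²Var(Z_3)
= (1)²·2.95 + (2)²·14 + (2)²·3.8 = 74.15
SD(S) = √74.15 ≈ 8.6110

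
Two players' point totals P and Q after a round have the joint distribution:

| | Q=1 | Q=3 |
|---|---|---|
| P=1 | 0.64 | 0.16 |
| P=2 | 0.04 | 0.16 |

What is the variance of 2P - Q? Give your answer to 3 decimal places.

E[P] = 1.2,  E[Q] = 1.64,  E[PQ] = 2.16
Var(P) = 1.6 − (1.2)² = 0.16;  Var(Q) = 3.56 − (1.64)² = 0.8704
cov(P,Q) = 2.16 − (1.2)(1.64) = 0.192
Var(2P - Q) = (2)²·0.16 + (-1)²·0.8704 + 2·(2)·(-1)·0.192 = 0.7424

0.742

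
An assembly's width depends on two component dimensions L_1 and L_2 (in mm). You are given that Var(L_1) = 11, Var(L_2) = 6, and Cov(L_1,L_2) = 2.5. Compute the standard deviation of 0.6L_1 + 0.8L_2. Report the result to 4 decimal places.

Var(0.6L_1 + 0.8L_2) = (0.6)²·Var(L_1) + (0.8)²·Var(L_2) + 2·(0.6)·(0.8)·Cov(L_1,L_2)
= 0.36·11 + 0.64·6 + 0.96·2.5 = 10.2
SD(0.6L_1 + 0.8L_2) = √10.2 ≈ 3.1937

3.1937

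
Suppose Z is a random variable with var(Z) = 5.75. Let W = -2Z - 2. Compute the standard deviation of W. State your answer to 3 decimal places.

var(-2Z - 2) = (-2)²·5.75 = 23
SD(W) = √23 ≈ 4.796

4.796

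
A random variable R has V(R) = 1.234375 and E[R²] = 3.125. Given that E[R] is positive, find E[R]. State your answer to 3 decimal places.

(E[R])² = E[R²] − V(R) = 3.125 − 1.234375 = 1.890625
E[R] = √1.890625 = 1.375

1.375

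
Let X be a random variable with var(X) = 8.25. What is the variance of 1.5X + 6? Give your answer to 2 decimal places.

18.56

var(1.5X + 6) = (1.5)²·var(X) = 2.25·8.25 = 18.5625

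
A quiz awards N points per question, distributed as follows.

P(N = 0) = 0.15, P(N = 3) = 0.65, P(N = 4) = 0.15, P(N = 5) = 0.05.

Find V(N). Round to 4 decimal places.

E[N] = (0)(0.15) + (3)(0.65) + (4)(0.15) + (5)(0.05) = 2.8
E[N²] = (0)²(0.15) + (3)²(0.65) + (4)²(0.15) + (5)²(0.05) = 9.5
V(N) = E[N²] − (E[N])² = 9.5 − (2.8)² = 1.66

1.6600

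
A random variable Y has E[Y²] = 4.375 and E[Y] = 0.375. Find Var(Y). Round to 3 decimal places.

4.234

Var(Y) = 4.375 − (0.375)² = 4.234375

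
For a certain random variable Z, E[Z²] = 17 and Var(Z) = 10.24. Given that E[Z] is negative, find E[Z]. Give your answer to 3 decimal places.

-2.600

(E[Z])² = E[Z²] − Var(Z) = 17 − 10.24 = 6.76
E[Z] = −√6.76 = -2.6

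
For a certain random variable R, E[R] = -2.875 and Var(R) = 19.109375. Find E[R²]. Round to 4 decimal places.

E[R²] = Var(R) + (E[R])² = 19.109375 + (-2.875)² = 27.375

27.3750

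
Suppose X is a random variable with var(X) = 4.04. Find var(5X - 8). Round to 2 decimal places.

101.00

var(5X - 8) = (5)²·var(X) = 25·4.04 = 101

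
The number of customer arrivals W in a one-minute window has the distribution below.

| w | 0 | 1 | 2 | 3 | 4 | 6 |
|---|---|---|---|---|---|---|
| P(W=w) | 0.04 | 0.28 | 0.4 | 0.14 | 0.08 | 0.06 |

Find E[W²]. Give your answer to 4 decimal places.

6.5800

E[W²] = (0)²(0.04) + (1)²(0.28) + (2)²(0.4) + (3)²(0.14) + (4)²(0.08) + (6)²(0.06) = 6.58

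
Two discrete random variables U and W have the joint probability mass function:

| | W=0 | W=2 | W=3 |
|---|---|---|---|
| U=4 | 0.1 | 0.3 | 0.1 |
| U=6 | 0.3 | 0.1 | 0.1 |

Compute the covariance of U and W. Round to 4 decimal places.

E[U] = 5,  E[W] = 1.4
E[UW] = 6.6
cov(U,W) = E[UW] − E[U]E[W] = 6.6 − (5)(1.4) = -0.4

-0.4000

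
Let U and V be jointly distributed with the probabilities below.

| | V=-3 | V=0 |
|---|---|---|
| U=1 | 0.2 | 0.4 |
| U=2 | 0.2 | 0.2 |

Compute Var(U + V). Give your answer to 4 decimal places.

2.1600

E[U] = 1.4,  E[V] = -1.2,  E[UV] = -1.8
Var(U) = 2.2 − (1.4)² = 0.24;  Var(V) = 3.6 − (-1.2)² = 2.16
Cov(U,V) = -1.8 − (1.4)(-1.2) = -0.12
Var(U + V) = (1)²·0.24 + (1)²·2.16 + 2·(1)·(1)·-0.12 = 2.16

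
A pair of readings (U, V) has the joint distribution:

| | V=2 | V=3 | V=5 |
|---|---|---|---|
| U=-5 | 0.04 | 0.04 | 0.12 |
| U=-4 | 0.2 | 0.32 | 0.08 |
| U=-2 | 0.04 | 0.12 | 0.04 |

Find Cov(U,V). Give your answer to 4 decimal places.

-0.1600

E[U] = -3.8,  E[V] = 3.2
E[UV] = -12.32
Cov(U,V) = E[UV] − E[U]E[V] = -12.32 − (-3.8)(3.2) = -0.16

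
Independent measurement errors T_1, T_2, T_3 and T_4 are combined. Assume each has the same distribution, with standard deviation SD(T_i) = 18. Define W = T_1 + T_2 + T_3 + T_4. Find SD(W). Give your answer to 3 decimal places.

36.000

Var(T_i) = (18)² = 324
By independence, Var(W) = (1)²Var(T_1) + (1)²Var(T_2) + (1)²Var(T_3) + (1)²Var(T_4)
= (1)²·324 + (1)²·324 + (1)²·324 + (1)²·324 = 1296
SD(W) = √1296 ≈ 36.000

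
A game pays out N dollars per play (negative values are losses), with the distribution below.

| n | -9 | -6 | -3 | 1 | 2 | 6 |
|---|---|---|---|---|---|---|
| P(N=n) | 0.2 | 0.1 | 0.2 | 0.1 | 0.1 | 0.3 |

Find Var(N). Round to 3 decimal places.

E[N] = (-9)(0.2) + (-6)(0.1) + (-3)(0.2) + (1)(0.1) + (2)(0.1) + (6)(0.3) = -0.9
E[N²] = (-9)²(0.2) + (-6)²(0.1) + (-3)²(0.2) + (1)²(0.1) + (2)²(0.1) + (6)²(0.3) = 32.9
Var(N) = E[N²] − (E[N])² = 32.9 − (-0.9)² = 32.09

32.090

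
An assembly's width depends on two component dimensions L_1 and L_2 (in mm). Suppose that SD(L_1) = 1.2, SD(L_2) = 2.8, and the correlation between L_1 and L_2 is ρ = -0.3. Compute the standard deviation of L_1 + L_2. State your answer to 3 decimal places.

V(L_1) = (1.2)² = 1.44;  V(L_2) = (2.8)² = 7.84
Cov(L_1,L_2) = ρ·SD(L_1)·SD(L_2) = -0.3·1.2·2.8 = -1.008
V(L_1 + L_2) = (1)²·V(L_1) + (1)²·V(L_2) + 2·(1)·(1)·Cov(L_1,L_2)
= 1·1.44 + 1·7.84 + 2·-1.008 = 7.264
SD(L_1 + L_2) = √7.264 ≈ 2.695

2.695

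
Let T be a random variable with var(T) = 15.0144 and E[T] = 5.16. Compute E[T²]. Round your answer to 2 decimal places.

E[T²] = var(T) + (E[T])² = 15.0144 + (5.16)² = 41.64

41.64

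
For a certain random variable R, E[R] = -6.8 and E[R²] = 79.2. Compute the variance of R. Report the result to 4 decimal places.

V(R) = 79.2 − (-6.8)² = 32.96

32.9600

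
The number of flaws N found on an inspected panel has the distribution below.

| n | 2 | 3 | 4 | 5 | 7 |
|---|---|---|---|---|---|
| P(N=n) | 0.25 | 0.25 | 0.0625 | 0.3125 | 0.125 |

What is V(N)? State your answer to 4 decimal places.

2.6836

E[N] = (2)(0.25) + (3)(0.25) + (4)(0.0625) + (5)(0.3125) + (7)(0.125) = 3.9375
E[N²] = (2)²(0.25) + (3)²(0.25) + (4)²(0.0625) + (5)²(0.3125) + (7)²(0.125) = 18.1875
V(N) = E[N²] − (E[N])² = 18.1875 − (3.9375)² = 2.68359375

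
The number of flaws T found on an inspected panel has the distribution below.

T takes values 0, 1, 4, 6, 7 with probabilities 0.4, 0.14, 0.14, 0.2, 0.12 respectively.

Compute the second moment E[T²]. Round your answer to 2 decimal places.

15.46

E[T²] = (0)²(0.4) + (1)²(0.14) + (4)²(0.14) + (6)²(0.2) + (7)²(0.12) = 15.46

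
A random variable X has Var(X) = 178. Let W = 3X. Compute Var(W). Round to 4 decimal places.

Var(3X) = (3)²·Var(X) = 9·178 = 1602

1602.0000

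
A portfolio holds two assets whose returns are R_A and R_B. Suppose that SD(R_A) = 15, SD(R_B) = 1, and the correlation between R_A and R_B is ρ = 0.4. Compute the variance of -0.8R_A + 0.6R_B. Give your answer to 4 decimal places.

var(R_A) = (15)² = 225;  var(R_B) = (1)² = 1
Cov(R_A,R_B) = ρ·SD(R_A)·SD(R_B) = 0.4·15·1 = 6
var(-0.8R_A + 0.6R_B) = (-0.8)²·var(R_A) + (0.6)²·var(R_B) + 2·(-0.8)·(0.6)·Cov(R_A,R_B)
= 0.64·225 + 0.36·1 + -0.96·6 = 138.6

138.6000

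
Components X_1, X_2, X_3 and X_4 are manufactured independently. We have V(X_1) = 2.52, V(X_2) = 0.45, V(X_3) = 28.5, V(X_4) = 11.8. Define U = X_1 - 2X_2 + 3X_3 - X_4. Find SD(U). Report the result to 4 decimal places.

By independence, V(U) = (1)²V(X_1) + (-2)²V(X_2) + (3)²V(X_3) + (-1)²V(X_4)
= (1)²·2.52 + (-2)²·0.45 + (3)²·28.5 + (-1)²·11.8 = 272.62
SD(U) = √272.62 ≈ 16.5112

16.5112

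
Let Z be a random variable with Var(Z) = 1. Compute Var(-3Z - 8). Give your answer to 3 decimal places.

Var(-3Z - 8) = (-3)²·Var(Z) = 9·1 = 9

9.000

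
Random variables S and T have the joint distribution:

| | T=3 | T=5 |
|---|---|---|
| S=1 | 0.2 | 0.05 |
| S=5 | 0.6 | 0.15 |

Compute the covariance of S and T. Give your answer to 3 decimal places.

0.000

E[S] = 4,  E[T] = 3.4
E[ST] = 13.6
cov(S,T) = E[ST] − E[S]E[T] = 13.6 − (4)(3.4) = 0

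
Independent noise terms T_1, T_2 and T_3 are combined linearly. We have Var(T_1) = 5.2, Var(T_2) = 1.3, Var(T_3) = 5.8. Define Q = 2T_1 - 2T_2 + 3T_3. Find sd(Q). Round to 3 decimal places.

By independence, Var(Q) = (2)²Var(T_1) + (-2)²Var(T_2) + (3)²Var(T_3)
= (2)²·5.2 + (-2)²·1.3 + (3)²·5.8 = 78.2
sd(Q) = √78.2 ≈ 8.843

8.843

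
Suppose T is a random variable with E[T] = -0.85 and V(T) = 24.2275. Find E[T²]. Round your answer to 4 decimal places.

24.9500

E[T²] = V(T) + (E[T])² = 24.2275 + (-0.85)² = 24.95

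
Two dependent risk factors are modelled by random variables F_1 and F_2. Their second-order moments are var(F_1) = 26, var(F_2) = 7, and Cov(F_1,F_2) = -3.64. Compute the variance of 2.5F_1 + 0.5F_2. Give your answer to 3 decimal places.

var(2.5F_1 + 0.5F_2) = (2.5)²·var(F_1) + (0.5)²·var(F_2) + 2·(2.5)·(0.5)·Cov(F_1,F_2)
= 6.25·26 + 0.25·7 + 2.5·-3.64 = 155.15

155.150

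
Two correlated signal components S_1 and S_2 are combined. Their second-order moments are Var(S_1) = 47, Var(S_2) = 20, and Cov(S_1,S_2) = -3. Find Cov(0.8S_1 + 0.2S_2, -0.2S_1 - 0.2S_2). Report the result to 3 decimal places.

-7.720

Cov(0.8S_1 + 0.2S_2, -0.2S_1 - 0.2S_2) = (0.8)(-0.2)Var(S_1) + (0.2)(-0.2)Var(S_2) + [(0.8)(-0.2) + (0.2)(-0.2)]Cov(S_1,S_2)
= -0.16·47 + -0.04·20 + -0.2·-3 = -7.72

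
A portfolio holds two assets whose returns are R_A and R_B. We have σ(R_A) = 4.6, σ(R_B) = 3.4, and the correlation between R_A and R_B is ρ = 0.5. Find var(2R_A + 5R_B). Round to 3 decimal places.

530.040

var(R_A) = (4.6)² = 21.16;  var(R_B) = (3.4)² = 11.56
cov(R_A,R_B) = ρ·σ(R_A)·σ(R_B) = 0.5·4.6·3.4 = 7.82
var(2R_A + 5R_B) = (2)²·var(R_A) + (5)²·var(R_B) + 2·(2)·(5)·cov(R_A,R_B)
= 4·21.16 + 25·11.56 + 20·7.82 = 530.04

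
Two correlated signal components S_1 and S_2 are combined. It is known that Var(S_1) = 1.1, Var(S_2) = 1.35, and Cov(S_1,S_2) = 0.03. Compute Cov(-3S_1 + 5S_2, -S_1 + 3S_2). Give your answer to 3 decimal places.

Cov(-3S_1 + 5S_2, -S_1 + 3S_2) = (-3)(-1)Var(S_1) + (5)(3)Var(S_2) + [(-3)(3) + (5)(-1)]Cov(S_1,S_2)
= 3·1.1 + 15·1.35 + -14·0.03 = 23.13

23.130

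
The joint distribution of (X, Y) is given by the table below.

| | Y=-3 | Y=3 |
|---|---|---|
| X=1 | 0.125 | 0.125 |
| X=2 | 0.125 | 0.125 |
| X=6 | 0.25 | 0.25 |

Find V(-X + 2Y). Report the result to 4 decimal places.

41.1875

E[X] = 3.75,  E[Y] = 0,  E[XY] = 0
V(X) = 19.25 − (3.75)² = 5.1875;  V(Y) = 9 − (0)² = 9
Cov(X,Y) = 0 − (3.75)(0) = 0
V(-X + 2Y) = (-1)²·5.1875 + (2)²·9 + 2·(-1)·(2)·0 = 41.1875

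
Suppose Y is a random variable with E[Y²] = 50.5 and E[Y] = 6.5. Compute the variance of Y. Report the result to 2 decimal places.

Var(Y) = 50.5 − (6.5)² = 8.25

8.25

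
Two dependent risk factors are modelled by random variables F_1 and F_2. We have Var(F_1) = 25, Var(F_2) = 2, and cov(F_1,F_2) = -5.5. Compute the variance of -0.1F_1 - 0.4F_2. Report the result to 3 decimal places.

Var(-0.1F_1 - 0.4F_2) = (-0.1)²·Var(F_1) + (-0.4)²·Var(F_2) + 2·(-0.1)·(-0.4)·cov(F_1,F_2)
= 0.01·25 + 0.16·2 + 0.08·-5.5 = 0.13

0.130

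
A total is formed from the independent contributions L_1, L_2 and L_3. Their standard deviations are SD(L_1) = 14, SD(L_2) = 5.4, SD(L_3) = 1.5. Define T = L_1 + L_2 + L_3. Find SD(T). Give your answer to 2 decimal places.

Var(L_1) = 196, Var(L_2) = 29.16, Var(L_3) = 2.25
By independence, Var(T) = (1)²Var(L_1) + (1)²Var(L_2) + (1)²Var(L_3)
= (1)²·196 + (1)²·29.16 + (1)²·2.25 = 227.41
SD(T) = √227.41 ≈ 15.08

15.08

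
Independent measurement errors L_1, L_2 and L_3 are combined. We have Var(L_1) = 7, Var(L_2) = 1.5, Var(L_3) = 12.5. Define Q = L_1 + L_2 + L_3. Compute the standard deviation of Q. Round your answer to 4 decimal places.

By independence, Var(Q) = (1)²Var(L_1) + (1)²Var(L_2) + (1)²Var(L_3)
= (1)²·7 + (1)²·1.5 + (1)²·12.5 = 21
σ(Q) = √21 ≈ 4.5826

4.5826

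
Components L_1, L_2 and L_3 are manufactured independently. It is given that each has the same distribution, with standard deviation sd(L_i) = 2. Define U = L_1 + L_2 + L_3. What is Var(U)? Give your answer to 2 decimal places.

12.00

Var(L_i) = (2)² = 4
By independence, Var(U) = (1)²Var(L_1) + (1)²Var(L_2) + (1)²Var(L_3)
= (1)²·4 + (1)²·4 + (1)²·4 = 12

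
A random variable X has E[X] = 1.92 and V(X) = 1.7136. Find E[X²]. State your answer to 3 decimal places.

E[X²] = V(X) + (E[X])² = 1.7136 + (1.92)² = 5.4

5.400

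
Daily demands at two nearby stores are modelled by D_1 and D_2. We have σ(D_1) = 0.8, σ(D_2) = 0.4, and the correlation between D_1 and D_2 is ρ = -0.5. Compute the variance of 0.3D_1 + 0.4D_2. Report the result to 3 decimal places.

0.045

Var(D_1) = (0.8)² = 0.64;  Var(D_2) = (0.4)² = 0.16
Cov(D_1,D_2) = ρ·σ(D_1)·σ(D_2) = -0.5·0.8·0.4 = -0.16
Var(0.3D_1 + 0.4D_2) = (0.3)²·Var(D_1) + (0.4)²·Var(D_2) + 2·(0.3)·(0.4)·Cov(D_1,D_2)
= 0.09·0.64 + 0.16·0.16 + 0.24·-0.16 = 0.0448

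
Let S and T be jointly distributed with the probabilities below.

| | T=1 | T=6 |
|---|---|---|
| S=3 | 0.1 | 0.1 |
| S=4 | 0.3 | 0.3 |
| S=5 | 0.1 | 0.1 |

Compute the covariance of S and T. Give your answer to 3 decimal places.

0.000

E[S] = 4,  E[T] = 3.5
E[ST] = 14
cov(S,T) = E[ST] − E[S]E[T] = 14 − (4)(3.5) = 0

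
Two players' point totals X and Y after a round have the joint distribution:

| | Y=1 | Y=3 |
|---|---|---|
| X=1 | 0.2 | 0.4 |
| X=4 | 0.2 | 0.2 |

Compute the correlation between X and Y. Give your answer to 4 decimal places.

-0.1667

E[X] = 2.2,  E[Y] = 2.2
E[XY] = 4.6
Cov(X,Y) = E[XY] − E[X]E[Y] = 4.6 − (2.2)(2.2) = -0.24
V(X) = 2.16,  V(Y) = 0.96
ρ = -0.24 / √(2.16·0.96) ≈ -0.1667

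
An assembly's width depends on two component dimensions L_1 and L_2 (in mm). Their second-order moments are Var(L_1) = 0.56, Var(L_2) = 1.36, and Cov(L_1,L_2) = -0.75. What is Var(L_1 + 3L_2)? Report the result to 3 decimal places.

Var(L_1 + 3L_2) = (1)²·Var(L_1) + (3)²·Var(L_2) + 2·(1)·(3)·Cov(L_1,L_2)
= 1·0.56 + 9·1.36 + 6·-0.75 = 8.3

8.300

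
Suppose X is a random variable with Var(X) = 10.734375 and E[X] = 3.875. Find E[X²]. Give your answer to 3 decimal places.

E[X²] = Var(X) + (E[X])² = 10.734375 + (3.875)² = 25.75

25.750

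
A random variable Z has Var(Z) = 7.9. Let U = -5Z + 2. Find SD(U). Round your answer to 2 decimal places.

14.05

Var(-5Z + 2) = (-5)²·7.9 = 197.5
SD(U) = √197.5 ≈ 14.05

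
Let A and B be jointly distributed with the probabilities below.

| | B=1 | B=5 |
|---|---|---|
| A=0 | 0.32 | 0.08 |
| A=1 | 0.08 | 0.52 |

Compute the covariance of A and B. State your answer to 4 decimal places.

E[A] = 0.6,  E[B] = 3.4
E[AB] = 2.68
Cov(A,B) = E[AB] − E[A]E[B] = 2.68 − (0.6)(3.4) = 0.64

0.6400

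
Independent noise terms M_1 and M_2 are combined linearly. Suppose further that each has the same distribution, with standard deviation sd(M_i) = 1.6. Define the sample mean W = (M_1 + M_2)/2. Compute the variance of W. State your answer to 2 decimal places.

Var(M_i) = (1.6)² = 2.56
By independence, Var(W) = (0.5)²Var(M_1) + (0.5)²Var(M_2)
= (0.5)²·2.56 + (0.5)²·2.56 = 1.28

1.28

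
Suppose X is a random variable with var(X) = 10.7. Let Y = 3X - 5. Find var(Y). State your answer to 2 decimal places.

var(3X - 5) = (3)²·var(X) = 9·10.7 = 96.3

96.30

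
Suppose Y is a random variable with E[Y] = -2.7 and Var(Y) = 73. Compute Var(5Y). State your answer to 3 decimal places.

1825.000

Var(5Y) = (5)²·Var(Y) = 25·73 = 1825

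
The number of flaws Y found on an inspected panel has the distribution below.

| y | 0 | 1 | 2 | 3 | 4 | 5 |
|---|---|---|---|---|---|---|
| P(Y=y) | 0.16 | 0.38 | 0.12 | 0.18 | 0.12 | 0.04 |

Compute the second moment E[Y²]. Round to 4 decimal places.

E[Y²] = (0)²(0.16) + (1)²(0.38) + (2)²(0.12) + (3)²(0.18) + (4)²(0.12) + (5)²(0.04) = 5.4

5.4000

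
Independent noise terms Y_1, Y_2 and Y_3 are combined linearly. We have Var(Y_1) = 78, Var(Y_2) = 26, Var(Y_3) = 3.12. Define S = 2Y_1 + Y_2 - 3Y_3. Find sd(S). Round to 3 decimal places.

By independence, Var(S) = (2)²Var(Y_1) + (1)²Var(Y_2) + (-3)²Var(Y_3)
= (2)²·78 + (1)²·26 + (-3)²·3.12 = 366.08
sd(S) = √366.08 ≈ 19.133

19.133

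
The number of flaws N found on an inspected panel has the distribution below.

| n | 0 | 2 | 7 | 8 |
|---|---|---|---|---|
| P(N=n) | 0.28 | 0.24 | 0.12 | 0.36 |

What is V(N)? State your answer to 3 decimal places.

E[N] = (0)(0.28) + (2)(0.24) + (7)(0.12) + (8)(0.36) = 4.2
E[N²] = (0)²(0.28) + (2)²(0.24) + (7)²(0.12) + (8)²(0.36) = 29.88
V(N) = E[N²] − (E[N])² = 29.88 − (4.2)² = 12.24

12.240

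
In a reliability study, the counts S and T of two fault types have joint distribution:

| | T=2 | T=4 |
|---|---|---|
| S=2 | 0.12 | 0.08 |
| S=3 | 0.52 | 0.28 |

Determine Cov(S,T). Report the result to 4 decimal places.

-0.0160

E[S] = 2.8,  E[T] = 2.72
E[ST] = 7.6
Cov(S,T) = E[ST] − E[S]E[T] = 7.6 − (2.8)(2.72) = -0.016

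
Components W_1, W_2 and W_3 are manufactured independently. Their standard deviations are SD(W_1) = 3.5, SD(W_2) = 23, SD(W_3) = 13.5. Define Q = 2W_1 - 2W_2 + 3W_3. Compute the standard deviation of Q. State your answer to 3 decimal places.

V(W_1) = 12.25, V(W_2) = 529, V(W_3) = 182.25
By independence, V(Q) = (2)²V(W_1) + (-2)²V(W_2) + (3)²V(W_3)
= (2)²·12.25 + (-2)²·529 + (3)²·182.25 = 3805.25
SD(Q) = √3805.25 ≈ 61.687

61.687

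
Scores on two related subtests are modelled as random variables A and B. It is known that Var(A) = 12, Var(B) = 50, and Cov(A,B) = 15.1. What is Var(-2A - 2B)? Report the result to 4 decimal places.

368.8000

Var(-2A - 2B) = (-2)²·Var(A) + (-2)²·Var(B) + 2·(-2)·(-2)·Cov(A,B)
= 4·12 + 4·50 + 8·15.1 = 368.8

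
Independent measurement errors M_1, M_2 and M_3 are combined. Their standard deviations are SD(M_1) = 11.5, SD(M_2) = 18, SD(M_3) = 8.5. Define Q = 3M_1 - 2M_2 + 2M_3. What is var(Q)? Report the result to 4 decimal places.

var(M_1) = 132.25, var(M_2) = 324, var(M_3) = 72.25
By independence, var(Q) = (3)²var(M_1) + (-2)²var(M_2) + (2)²var(M_3)
= (3)²·132.25 + (-2)²·324 + (2)²·72.25 = 2775.25

2775.2500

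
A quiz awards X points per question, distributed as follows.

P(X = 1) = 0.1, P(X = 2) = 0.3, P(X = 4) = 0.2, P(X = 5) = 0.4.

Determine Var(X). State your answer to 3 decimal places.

2.250

E[X] = (1)(0.1) + (2)(0.3) + (4)(0.2) + (5)(0.4) = 3.5
E[X²] = (1)²(0.1) + (2)²(0.3) + (4)²(0.2) + (5)²(0.4) = 14.5
Var(X) = E[X²] − (E[X])² = 14.5 − (3.5)² = 2.25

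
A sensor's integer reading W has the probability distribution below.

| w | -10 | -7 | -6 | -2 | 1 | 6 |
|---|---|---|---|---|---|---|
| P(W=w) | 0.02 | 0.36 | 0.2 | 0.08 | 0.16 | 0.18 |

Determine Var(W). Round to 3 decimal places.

25.734

E[W] = (-10)(0.02) + (-7)(0.36) + (-6)(0.2) + (-2)(0.08) + (1)(0.16) + (6)(0.18) = -2.84
E[W²] = (-10)²(0.02) + (-7)²(0.36) + (-6)²(0.2) + (-2)²(0.08) + (1)²(0.16) + (6)²(0.18) = 33.8
Var(W) = E[W²] − (E[W])² = 33.8 − (-2.84)² = 25.7344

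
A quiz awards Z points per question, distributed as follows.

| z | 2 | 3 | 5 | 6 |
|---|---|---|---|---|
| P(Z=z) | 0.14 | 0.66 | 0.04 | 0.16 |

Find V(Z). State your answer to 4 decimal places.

E[Z] = (2)(0.14) + (3)(0.66) + (5)(0.04) + (6)(0.16) = 3.42
E[Z²] = (2)²(0.14) + (3)²(0.66) + (5)²(0.04) + (6)²(0.16) = 13.26
V(Z) = E[Z²] − (E[Z])² = 13.26 − (3.42)² = 1.5636

1.5636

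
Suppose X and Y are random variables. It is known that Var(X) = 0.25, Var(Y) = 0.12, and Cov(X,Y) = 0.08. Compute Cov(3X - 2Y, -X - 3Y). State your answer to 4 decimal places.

Cov(3X - 2Y, -X - 3Y) = (3)(-1)Var(X) + (-2)(-3)Var(Y) + [(3)(-3) + (-2)(-1)]Cov(X,Y)
= -3·0.25 + 6·0.12 + -7·0.08 = -0.59

-0.5900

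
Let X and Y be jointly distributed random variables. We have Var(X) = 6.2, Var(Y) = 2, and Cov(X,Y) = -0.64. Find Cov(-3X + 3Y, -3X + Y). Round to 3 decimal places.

69.480

Cov(-3X + 3Y, -3X + Y) = (-3)(-3)Var(X) + (3)(1)Var(Y) + [(-3)(1) + (3)(-3)]Cov(X,Y)
= 9·6.2 + 3·2 + -12·-0.64 = 69.48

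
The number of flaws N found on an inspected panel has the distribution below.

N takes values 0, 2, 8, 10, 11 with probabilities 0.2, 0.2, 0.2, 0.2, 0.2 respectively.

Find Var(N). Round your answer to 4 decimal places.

E[N] = (0)(0.2) + (2)(0.2) + (8)(0.2) + (10)(0.2) + (11)(0.2) = 6.2
E[N²] = (0)²(0.2) + (2)²(0.2) + (8)²(0.2) + (10)²(0.2) + (11)²(0.2) = 57.8
Var(N) = E[N²] − (E[N])² = 57.8 − (6.2)² = 19.36

19.3600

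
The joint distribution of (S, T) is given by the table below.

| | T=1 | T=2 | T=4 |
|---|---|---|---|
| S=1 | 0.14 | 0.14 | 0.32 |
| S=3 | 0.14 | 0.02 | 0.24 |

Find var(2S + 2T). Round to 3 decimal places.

E[S] = 1.8,  E[T] = 2.84,  E[ST] = 5.12
var(S) = 4.2 − (1.8)² = 0.96;  var(T) = 9.88 − (2.84)² = 1.8144
Cov(S,T) = 5.12 − (1.8)(2.84) = 0.008
var(2S + 2T) = (2)²·0.96 + (2)²·1.8144 + 2·(2)·(2)·0.008 = 11.1616

11.162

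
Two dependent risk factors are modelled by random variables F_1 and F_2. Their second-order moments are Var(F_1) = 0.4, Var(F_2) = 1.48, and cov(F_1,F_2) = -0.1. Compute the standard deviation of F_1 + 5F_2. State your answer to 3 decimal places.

6.033

Var(F_1 + 5F_2) = (1)²·Var(F_1) + (5)²·Var(F_2) + 2·(1)·(5)·cov(F_1,F_2)
= 1·0.4 + 25·1.48 + 10·-0.1 = 36.4
σ(F_1 + 5F_2) = √36.4 ≈ 6.033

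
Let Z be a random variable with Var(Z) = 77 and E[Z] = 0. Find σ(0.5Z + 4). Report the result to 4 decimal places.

4.3875

Var(0.5Z + 4) = (0.5)²·77 = 19.25
σ(0.5Z + 4) = √19.25 ≈ 4.3875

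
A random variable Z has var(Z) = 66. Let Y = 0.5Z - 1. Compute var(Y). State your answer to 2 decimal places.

16.50

var(0.5Z - 1) = (0.5)²·var(Z) = 0.25·66 = 16.5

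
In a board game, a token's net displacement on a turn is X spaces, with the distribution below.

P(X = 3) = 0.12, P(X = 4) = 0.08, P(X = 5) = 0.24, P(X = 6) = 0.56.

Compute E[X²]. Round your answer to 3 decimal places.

E[X²] = (3)²(0.12) + (4)²(0.08) + (5)²(0.24) + (6)²(0.56) = 28.52

28.520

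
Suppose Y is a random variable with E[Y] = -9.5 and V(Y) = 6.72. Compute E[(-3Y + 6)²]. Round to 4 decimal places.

E[-3Y + 6] = -3·-9.5 + 6 = 34.5
V(-3Y + 6) = (-3)²·6.72 = 60.48
E[(-3Y + 6)²] = V((-3Y + 6)) + (E[(-3Y + 6)])² = 60.48 + (34.5)² = 1250.73

1250.7300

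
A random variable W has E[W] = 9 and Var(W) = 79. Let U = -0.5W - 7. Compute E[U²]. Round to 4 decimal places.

E[-0.5W - 7] = -0.5·9 − 7 = -11.5
Var(-0.5W - 7) = (-0.5)²·79 = 19.75
E[U²] = Var(U) + (E[U])² = 19.75 + (-11.5)² = 152

152.0000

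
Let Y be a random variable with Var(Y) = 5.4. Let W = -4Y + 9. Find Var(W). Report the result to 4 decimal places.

Var(-4Y + 9) = (-4)²·Var(Y) = 16·5.4 = 86.4

86.4000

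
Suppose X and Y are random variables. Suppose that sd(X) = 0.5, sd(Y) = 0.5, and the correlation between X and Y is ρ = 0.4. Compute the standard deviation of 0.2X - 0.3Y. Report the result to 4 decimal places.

0.1432

var(X) = (0.5)² = 0.25;  var(Y) = (0.5)² = 0.25
Cov(X,Y) = ρ·sd(X)·sd(Y) = 0.4·0.5·0.5 = 0.1
var(0.2X - 0.3Y) = (0.2)²·var(X) + (-0.3)²·var(Y) + 2·(0.2)·(-0.3)·Cov(X,Y)
= 0.04·0.25 + 0.09·0.25 + -0.12·0.1 = 0.0205
sd(0.2X - 0.3Y) = √0.0205 ≈ 0.1432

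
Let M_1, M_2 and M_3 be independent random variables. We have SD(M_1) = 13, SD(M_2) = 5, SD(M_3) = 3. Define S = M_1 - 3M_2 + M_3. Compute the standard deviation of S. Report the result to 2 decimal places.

20.07

V(M_1) = 169, V(M_2) = 25, V(M_3) = 9
By independence, V(S) = (1)²V(M_1) + (-3)²V(M_2) + (1)²V(M_3)
= (1)²·169 + (-3)²·25 + (1)²·9 = 403
SD(S) = √403 ≈ 20.07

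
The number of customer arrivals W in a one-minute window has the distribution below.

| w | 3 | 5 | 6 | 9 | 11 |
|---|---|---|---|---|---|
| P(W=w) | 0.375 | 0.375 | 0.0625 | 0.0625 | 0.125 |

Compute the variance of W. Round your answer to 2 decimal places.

E[W] = (3)(0.375) + (5)(0.375) + (6)(0.0625) + (9)(0.0625) + (11)(0.125) = 5.3125
E[W²] = (3)²(0.375) + (5)²(0.375) + (6)²(0.0625) + (9)²(0.0625) + (11)²(0.125) = 35.1875
V(W) = E[W²] − (E[W])² = 35.1875 − (5.3125)² = 6.96484375

6.96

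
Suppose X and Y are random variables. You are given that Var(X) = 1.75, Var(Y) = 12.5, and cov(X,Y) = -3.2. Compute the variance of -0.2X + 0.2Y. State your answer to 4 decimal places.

Var(-0.2X + 0.2Y) = (-0.2)²·Var(X) + (0.2)²·Var(Y) + 2·(-0.2)·(0.2)·cov(X,Y)
= 0.04·1.75 + 0.04·12.5 + -0.08·-3.2 = 0.826

0.8260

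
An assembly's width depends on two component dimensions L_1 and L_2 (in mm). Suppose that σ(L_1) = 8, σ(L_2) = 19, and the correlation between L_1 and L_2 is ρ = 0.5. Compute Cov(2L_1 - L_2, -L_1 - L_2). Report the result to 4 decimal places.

157.0000

Var(L_1) = (8)² = 64;  Var(L_2) = (19)² = 361
Cov(L_1,L_2) = ρ·σ(L_1)·σ(L_2) = 0.5·8·19 = 76
Cov(2L_1 - L_2, -L_1 - L_2) = (2)(-1)Var(L_1) + (-1)(-1)Var(L_2) + [(2)(-1) + (-1)(-1)]Cov(L_1,L_2)
= -2·64 + 1·361 + -1·76 = 157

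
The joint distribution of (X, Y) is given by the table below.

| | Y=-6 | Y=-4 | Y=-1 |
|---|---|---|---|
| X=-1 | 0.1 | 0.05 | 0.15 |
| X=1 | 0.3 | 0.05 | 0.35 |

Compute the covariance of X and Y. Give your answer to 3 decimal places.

-0.080

E[X] = 0.4,  E[Y] = -3.3
E[XY] = -1.4
Cov(X,Y) = E[XY] − E[X]E[Y] = -1.4 − (0.4)(-3.3) = -0.08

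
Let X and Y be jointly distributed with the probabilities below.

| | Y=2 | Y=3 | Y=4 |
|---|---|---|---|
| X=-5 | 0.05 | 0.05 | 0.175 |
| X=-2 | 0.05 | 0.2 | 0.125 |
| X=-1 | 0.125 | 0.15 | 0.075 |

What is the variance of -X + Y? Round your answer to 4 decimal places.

3.8844

E[X] = -2.475,  E[Y] = 3.15,  E[XY] = -8.15
V(X) = 8.725 − (-2.475)² = 2.599375;  V(Y) = 10.5 − (3.15)² = 0.5775
Cov(X,Y) = -8.15 − (-2.475)(3.15) = -0.35375
V(-X + Y) = (-1)²·2.599375 + (1)²·0.5775 + 2·(-1)·(1)·-0.35375 = 3.884375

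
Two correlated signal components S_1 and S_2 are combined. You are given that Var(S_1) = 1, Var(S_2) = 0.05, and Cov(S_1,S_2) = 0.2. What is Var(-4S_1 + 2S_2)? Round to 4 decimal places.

Var(-4S_1 + 2S_2) = (-4)²·Var(S_1) + (2)²·Var(S_2) + 2·(-4)·(2)·Cov(S_1,S_2)
= 16·1 + 4·0.05 + -16·0.2 = 13

13.0000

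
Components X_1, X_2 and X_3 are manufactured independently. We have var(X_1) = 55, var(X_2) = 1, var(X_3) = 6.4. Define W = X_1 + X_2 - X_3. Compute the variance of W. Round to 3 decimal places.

By independence, var(W) = (1)²var(X_1) + (1)²var(X_2) + (-1)²var(X_3)
= (1)²·55 + (1)²·1 + (-1)²·6.4 = 62.4

62.400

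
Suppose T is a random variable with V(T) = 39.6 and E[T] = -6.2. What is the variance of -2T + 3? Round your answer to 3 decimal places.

V(-2T + 3) = (-2)²·V(T) = 4·39.6 = 158.4

158.400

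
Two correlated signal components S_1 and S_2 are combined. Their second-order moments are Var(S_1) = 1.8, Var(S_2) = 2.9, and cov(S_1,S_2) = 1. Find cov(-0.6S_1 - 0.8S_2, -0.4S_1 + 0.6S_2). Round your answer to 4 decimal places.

-1.0000

cov(-0.6S_1 - 0.8S_2, -0.4S_1 + 0.6S_2) = (-0.6)(-0.4)Var(S_1) + (-0.8)(0.6)Var(S_2) + [(-0.6)(0.6) + (-0.8)(-0.4)]cov(S_1,S_2)
= 0.24·1.8 + -0.48·2.9 + -0.04·1 = -1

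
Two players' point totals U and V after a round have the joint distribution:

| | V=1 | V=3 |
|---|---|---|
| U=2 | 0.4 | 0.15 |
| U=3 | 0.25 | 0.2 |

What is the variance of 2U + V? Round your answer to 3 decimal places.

2.240

E[U] = 2.45,  E[V] = 1.7,  E[UV] = 4.25
var(U) = 6.25 − (2.45)² = 0.2475;  var(V) = 3.8 − (1.7)² = 0.91
Cov(U,V) = 4.25 − (2.45)(1.7) = 0.085
var(2U + V) = (2)²·0.2475 + (1)²·0.91 + 2·(2)·(1)·0.085 = 2.24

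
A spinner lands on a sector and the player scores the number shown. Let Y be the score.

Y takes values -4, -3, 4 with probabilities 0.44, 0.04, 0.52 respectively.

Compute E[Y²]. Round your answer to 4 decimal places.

E[Y²] = (-4)²(0.44) + (-3)²(0.04) + (4)²(0.52) = 15.72

15.7200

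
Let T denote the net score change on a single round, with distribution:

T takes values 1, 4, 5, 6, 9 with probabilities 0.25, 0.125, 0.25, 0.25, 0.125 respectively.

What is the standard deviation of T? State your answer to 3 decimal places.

2.497

E[T] = (1)(0.25) + (4)(0.125) + (5)(0.25) + (6)(0.25) + (9)(0.125) = 4.625
E[T²] = (1)²(0.25) + (4)²(0.125) + (5)²(0.25) + (6)²(0.25) + (9)²(0.125) = 27.625
Var(T) = E[T²] − (E[T])² = 27.625 − (4.625)² = 6.234375
σ(T) = √6.234375 ≈ 2.497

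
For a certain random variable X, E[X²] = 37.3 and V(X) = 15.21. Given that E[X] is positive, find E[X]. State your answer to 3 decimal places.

(E[X])² = E[X²] − V(X) = 37.3 − 15.21 = 22.09
E[X] = √22.09 = 4.7

4.700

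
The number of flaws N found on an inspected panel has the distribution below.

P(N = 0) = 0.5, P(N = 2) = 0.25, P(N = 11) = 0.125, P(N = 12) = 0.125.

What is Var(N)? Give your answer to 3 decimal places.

E[N] = (0)(0.5) + (2)(0.25) + (11)(0.125) + (12)(0.125) = 3.375
E[N²] = (0)²(0.5) + (2)²(0.25) + (11)²(0.125) + (12)²(0.125) = 34.125
Var(N) = E[N²] − (E[N])² = 34.125 − (3.375)² = 22.734375

22.734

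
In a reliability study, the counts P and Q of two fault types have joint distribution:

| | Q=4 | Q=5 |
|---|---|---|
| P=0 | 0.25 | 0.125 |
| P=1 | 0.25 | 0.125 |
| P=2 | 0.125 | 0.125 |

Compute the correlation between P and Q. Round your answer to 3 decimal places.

0.124

E[P] = 0.875,  E[Q] = 4.375
E[PQ] = 3.875
Cov(P,Q) = E[PQ] − E[P]E[Q] = 3.875 − (0.875)(4.375) = 0.046875
Var(P) = 0.609375,  Var(Q) = 0.234375
ρ = 0.046875 / √(0.609375·0.234375) ≈ 0.124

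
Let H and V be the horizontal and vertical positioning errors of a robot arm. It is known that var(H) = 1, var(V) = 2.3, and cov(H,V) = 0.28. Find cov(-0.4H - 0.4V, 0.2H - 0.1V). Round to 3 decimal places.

cov(-0.4H - 0.4V, 0.2H - 0.1V) = (-0.4)(0.2)var(H) + (-0.4)(-0.1)var(V) + [(-0.4)(-0.1) + (-0.4)(0.2)]cov(H,V)
= -0.08·1 + 0.04·2.3 + -0.04·0.28 = 0.0008

0.001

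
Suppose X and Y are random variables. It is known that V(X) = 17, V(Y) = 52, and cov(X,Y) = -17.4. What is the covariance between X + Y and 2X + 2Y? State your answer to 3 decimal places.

68.400

cov(X + Y, 2X + 2Y) = (1)(2)V(X) + (1)(2)V(Y) + [(1)(2) + (1)(2)]cov(X,Y)
= 2·17 + 2·52 + 4·-17.4 = 68.4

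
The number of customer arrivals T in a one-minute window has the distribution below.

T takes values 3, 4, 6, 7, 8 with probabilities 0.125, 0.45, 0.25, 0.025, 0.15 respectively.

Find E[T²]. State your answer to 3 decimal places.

28.150

E[T²] = (3)²(0.125) + (4)²(0.45) + (6)²(0.25) + (7)²(0.025) + (8)²(0.15) = 28.15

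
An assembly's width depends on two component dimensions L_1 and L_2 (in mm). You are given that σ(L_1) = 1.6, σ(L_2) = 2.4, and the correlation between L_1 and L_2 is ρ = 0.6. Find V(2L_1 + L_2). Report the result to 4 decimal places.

V(L_1) = (1.6)² = 2.56;  V(L_2) = (2.4)² = 5.76
cov(L_1,L_2) = ρ·σ(L_1)·σ(L_2) = 0.6·1.6·2.4 = 2.304
V(2L_1 + L_2) = (2)²·V(L_1) + (1)²·V(L_2) + 2·(2)·(1)·cov(L_1,L_2)
= 4·2.56 + 1·5.76 + 4·2.304 = 25.216

25.2160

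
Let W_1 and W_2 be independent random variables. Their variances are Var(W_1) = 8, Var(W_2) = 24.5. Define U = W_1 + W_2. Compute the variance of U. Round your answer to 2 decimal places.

32.50

By independence, Var(U) = (1)²Var(W_1) + (1)²Var(W_2)
= (1)²·8 + (1)²·24.5 = 32.5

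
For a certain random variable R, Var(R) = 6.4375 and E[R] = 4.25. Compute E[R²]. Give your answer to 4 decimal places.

24.5000

E[R²] = Var(R) + (E[R])² = 6.4375 + (4.25)² = 24.5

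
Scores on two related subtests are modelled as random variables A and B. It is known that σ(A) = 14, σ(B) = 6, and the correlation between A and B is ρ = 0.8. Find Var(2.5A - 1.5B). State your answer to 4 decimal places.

Var(A) = (14)² = 196;  Var(B) = (6)² = 36
cov(A,B) = ρ·σ(A)·σ(B) = 0.8·14·6 = 67.2
Var(2.5A - 1.5B) = (2.5)²·Var(A) + (-1.5)²·Var(B) + 2·(2.5)·(-1.5)·cov(A,B)
= 6.25·196 + 2.25·36 + -7.5·67.2 = 802

802.0000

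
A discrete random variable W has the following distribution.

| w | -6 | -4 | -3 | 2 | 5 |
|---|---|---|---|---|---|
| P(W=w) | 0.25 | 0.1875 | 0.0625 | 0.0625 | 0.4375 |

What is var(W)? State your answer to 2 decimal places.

23.73

E[W] = (-6)(0.25) + (-4)(0.1875) + (-3)(0.0625) + (2)(0.0625) + (5)(0.4375) = -0.125
E[W²] = (-6)²(0.25) + (-4)²(0.1875) + (-3)²(0.0625) + (2)²(0.0625) + (5)²(0.4375) = 23.75
var(W) = E[W²] − (E[W])² = 23.75 − (-0.125)² = 23.734375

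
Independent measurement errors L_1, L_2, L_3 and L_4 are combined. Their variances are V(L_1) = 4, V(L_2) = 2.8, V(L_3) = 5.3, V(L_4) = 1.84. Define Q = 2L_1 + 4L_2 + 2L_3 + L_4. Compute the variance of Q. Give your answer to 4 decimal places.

83.8400

By independence, V(Q) = (2)²V(L_1) + (4)²V(L_2) + (2)²V(L_3) + (1)²V(L_4)
= (2)²·4 + (4)²·2.8 + (2)²·5.3 + (1)²·1.84 = 83.84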